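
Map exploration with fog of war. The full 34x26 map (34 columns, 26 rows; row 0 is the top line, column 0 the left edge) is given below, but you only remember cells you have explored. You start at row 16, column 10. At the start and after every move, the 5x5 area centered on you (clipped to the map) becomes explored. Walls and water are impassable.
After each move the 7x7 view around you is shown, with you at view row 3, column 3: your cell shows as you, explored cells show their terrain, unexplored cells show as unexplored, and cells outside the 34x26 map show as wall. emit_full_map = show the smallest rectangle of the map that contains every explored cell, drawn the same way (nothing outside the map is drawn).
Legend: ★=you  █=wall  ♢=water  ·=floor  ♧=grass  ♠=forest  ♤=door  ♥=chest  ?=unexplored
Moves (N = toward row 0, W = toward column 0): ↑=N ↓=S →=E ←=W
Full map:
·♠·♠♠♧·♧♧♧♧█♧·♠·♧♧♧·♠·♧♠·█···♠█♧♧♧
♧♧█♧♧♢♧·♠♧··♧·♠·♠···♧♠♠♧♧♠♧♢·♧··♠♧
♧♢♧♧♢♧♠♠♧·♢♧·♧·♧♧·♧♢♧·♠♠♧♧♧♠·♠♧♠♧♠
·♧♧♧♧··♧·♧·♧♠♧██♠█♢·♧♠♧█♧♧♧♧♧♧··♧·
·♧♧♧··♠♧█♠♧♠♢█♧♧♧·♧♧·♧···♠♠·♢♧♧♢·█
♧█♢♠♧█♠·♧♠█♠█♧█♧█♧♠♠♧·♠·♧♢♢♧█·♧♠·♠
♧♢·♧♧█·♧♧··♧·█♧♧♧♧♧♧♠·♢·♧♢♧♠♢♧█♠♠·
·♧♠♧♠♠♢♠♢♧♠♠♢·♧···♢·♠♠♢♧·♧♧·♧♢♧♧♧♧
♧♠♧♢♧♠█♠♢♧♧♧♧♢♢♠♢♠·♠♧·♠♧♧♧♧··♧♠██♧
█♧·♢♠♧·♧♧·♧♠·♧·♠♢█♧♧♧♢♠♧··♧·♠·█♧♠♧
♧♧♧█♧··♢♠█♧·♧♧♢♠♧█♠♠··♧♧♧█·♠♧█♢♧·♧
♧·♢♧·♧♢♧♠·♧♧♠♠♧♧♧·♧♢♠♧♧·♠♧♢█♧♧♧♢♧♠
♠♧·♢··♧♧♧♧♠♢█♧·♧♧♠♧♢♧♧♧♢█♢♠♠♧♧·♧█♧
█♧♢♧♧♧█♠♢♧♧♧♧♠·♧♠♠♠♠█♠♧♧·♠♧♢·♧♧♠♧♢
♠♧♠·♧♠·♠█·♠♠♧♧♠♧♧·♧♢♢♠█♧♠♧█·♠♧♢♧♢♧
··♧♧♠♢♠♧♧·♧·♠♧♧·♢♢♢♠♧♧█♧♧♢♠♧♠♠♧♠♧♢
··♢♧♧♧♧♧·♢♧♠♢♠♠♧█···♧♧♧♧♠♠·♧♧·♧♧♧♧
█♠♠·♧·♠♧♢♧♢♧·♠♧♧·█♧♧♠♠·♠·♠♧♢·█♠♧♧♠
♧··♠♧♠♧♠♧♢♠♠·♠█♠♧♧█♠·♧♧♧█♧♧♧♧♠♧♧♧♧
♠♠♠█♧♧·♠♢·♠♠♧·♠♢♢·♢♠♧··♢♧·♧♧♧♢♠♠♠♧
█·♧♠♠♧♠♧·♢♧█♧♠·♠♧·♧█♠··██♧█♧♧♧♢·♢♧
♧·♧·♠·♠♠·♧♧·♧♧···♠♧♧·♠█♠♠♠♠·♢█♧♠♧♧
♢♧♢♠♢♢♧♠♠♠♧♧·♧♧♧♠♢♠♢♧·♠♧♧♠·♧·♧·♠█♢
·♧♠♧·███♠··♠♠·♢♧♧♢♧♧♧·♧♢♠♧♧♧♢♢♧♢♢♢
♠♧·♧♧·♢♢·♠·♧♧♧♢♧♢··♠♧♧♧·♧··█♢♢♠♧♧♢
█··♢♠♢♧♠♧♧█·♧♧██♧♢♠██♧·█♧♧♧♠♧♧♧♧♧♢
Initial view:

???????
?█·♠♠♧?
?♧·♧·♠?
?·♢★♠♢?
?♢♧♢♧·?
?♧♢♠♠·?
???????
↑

???????
?♢♧♧♧♧?
?█·♠♠♧?
?♧·★·♠?
?·♢♧♠♢?
?♢♧♢♧·?
?♧♢♠♠·?

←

???????
?♠♢♧♧♧♧
?♠█·♠♠♧
?♧♧★♧·♠
?♧·♢♧♠♢
?♧♢♧♢♧·
??♧♢♠♠·

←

???????
?█♠♢♧♧♧
?·♠█·♠♠
?♠♧★·♧·
?♧♧·♢♧♠
?♠♧♢♧♢♧
???♧♢♠♠

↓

?█♠♢♧♧♧
?·♠█·♠♠
?♠♧♧·♧·
?♧♧★♢♧♠
?♠♧♢♧♢♧
?♧♠♧♢♠♠
???????

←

??█♠♢♧♧
?♠·♠█·♠
?♢♠♧♧·♧
?♧♧★·♢♧
?·♠♧♢♧♢
?♠♧♠♧♢♠
???????

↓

?♠·♠█·♠
?♢♠♧♧·♧
?♧♧♧·♢♧
?·♠★♢♧♢
?♠♧♠♧♢♠
?♧·♠♢·?
???????

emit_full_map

?█♠♢♧♧♧♧
♠·♠█·♠♠♧
♢♠♧♧·♧·♠
♧♧♧·♢♧♠♢
·♠★♢♧♢♧·
♠♧♠♧♢♠♠·
♧·♠♢·???

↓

?♢♠♧♧·♧
?♧♧♧·♢♧
?·♠♧♢♧♢
?♠♧★♧♢♠
?♧·♠♢·?
?♧♠♧·♢?
???????

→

♢♠♧♧·♧·
♧♧♧·♢♧♠
·♠♧♢♧♢♧
♠♧♠★♢♠♠
♧·♠♢·♠?
♧♠♧·♢♧?
???????

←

?♢♠♧♧·♧
?♧♧♧·♢♧
?·♠♧♢♧♢
?♠♧★♧♢♠
?♧·♠♢·♠
?♧♠♧·♢♧
???????

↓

?♧♧♧·♢♧
?·♠♧♢♧♢
?♠♧♠♧♢♠
?♧·★♢·♠
?♧♠♧·♢♧
?·♠♠·♧?
???????

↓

?·♠♧♢♧♢
?♠♧♠♧♢♠
?♧·♠♢·♠
?♧♠★·♢♧
?·♠♠·♧?
?♢♧♠♠♠?
???????

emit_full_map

?█♠♢♧♧♧♧
♠·♠█·♠♠♧
♢♠♧♧·♧·♠
♧♧♧·♢♧♠♢
·♠♧♢♧♢♧·
♠♧♠♧♢♠♠·
♧·♠♢·♠??
♧♠★·♢♧??
·♠♠·♧???
♢♧♠♠♠???

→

·♠♧♢♧♢♧
♠♧♠♧♢♠♠
♧·♠♢·♠?
♧♠♧★♢♧?
·♠♠·♧♧?
♢♧♠♠♠♧?
???????

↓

♠♧♠♧♢♠♠
♧·♠♢·♠?
♧♠♧·♢♧?
·♠♠★♧♧?
♢♧♠♠♠♧?
?██♠··?
???????

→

♧♠♧♢♠♠·
·♠♢·♠♠?
♠♧·♢♧█?
♠♠·★♧·?
♧♠♠♠♧♧?
██♠··♠?
???????

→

♠♧♢♠♠·?
♠♢·♠♠♧?
♧·♢♧█♧?
♠·♧★·♧?
♠♠♠♧♧·?
█♠··♠♠?
???????

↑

♧♢♧♢♧·?
♠♧♢♠♠·?
♠♢·♠♠♧?
♧·♢★█♧?
♠·♧♧·♧?
♠♠♠♧♧·?
█♠··♠♠?

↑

♧·♢♧♠♢?
♧♢♧♢♧·?
♠♧♢♠♠·?
♠♢·★♠♧?
♧·♢♧█♧?
♠·♧♧·♧?
♠♠♠♧♧·?

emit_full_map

?█♠♢♧♧♧♧
♠·♠█·♠♠♧
♢♠♧♧·♧·♠
♧♧♧·♢♧♠♢
·♠♧♢♧♢♧·
♠♧♠♧♢♠♠·
♧·♠♢·★♠♧
♧♠♧·♢♧█♧
·♠♠·♧♧·♧
♢♧♠♠♠♧♧·
?██♠··♠♠

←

♧♧·♢♧♠♢
♠♧♢♧♢♧·
♧♠♧♢♠♠·
·♠♢★♠♠♧
♠♧·♢♧█♧
♠♠·♧♧·♧
♧♠♠♠♧♧·

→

♧·♢♧♠♢?
♧♢♧♢♧·?
♠♧♢♠♠·?
♠♢·★♠♧?
♧·♢♧█♧?
♠·♧♧·♧?
♠♠♠♧♧·?

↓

♧♢♧♢♧·?
♠♧♢♠♠·?
♠♢·♠♠♧?
♧·♢★█♧?
♠·♧♧·♧?
♠♠♠♧♧·?
█♠··♠♠?

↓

♠♧♢♠♠·?
♠♢·♠♠♧?
♧·♢♧█♧?
♠·♧★·♧?
♠♠♠♧♧·?
█♠··♠♠?
???????

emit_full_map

?█♠♢♧♧♧♧
♠·♠█·♠♠♧
♢♠♧♧·♧·♠
♧♧♧·♢♧♠♢
·♠♧♢♧♢♧·
♠♧♠♧♢♠♠·
♧·♠♢·♠♠♧
♧♠♧·♢♧█♧
·♠♠·♧★·♧
♢♧♠♠♠♧♧·
?██♠··♠♠


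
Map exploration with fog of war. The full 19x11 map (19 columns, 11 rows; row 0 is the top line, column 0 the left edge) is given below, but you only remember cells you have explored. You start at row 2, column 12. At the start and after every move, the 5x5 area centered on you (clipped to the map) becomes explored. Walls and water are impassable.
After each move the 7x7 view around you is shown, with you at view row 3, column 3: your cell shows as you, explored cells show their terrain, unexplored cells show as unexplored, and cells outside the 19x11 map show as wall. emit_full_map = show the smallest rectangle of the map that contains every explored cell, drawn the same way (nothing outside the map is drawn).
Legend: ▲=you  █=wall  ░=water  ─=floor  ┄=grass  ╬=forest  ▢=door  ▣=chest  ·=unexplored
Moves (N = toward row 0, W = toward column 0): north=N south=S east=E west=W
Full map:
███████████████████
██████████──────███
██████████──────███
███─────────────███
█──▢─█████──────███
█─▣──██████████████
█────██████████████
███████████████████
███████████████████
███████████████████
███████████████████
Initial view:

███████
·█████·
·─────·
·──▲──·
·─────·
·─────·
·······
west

███████
·██████
·█─────
·█─▲───
·──────
·█─────
·······

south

·██████
·█─────
·█─────
·──▲───
·█─────
·█████·
·······

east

██████·
█─────·
█─────·
───▲──·
█─────·
██████·
·······

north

███████
██████·
█─────·
█──▲──·
──────·
█─────·
██████·

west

███████
·██████
·█─────
·█─▲───
·──────
·█─────
·██████

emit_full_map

██████
█─────
█─▲───
──────
█─────
██████

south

·██████
·█─────
·█─────
·──▲───
·█─────
·██████
·······

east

██████·
█─────·
█─────·
───▲──·
█─────·
██████·
·······

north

███████
██████·
█─────·
█──▲──·
──────·
█─────·
██████·

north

███████
███████
██████·
█──▲──·
█─────·
──────·
█─────·

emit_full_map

██████
█──▲──
█─────
──────
█─────
██████

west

███████
███████
·██████
·█─▲───
·█─────
·──────
·█─────

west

███████
███████
·██████
·██▲───
·██────
·──────
··█────

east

███████
███████
███████
██─▲───
██─────
───────
·█─────

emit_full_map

███████
██─▲───
██─────
───────
·█─────
·██████


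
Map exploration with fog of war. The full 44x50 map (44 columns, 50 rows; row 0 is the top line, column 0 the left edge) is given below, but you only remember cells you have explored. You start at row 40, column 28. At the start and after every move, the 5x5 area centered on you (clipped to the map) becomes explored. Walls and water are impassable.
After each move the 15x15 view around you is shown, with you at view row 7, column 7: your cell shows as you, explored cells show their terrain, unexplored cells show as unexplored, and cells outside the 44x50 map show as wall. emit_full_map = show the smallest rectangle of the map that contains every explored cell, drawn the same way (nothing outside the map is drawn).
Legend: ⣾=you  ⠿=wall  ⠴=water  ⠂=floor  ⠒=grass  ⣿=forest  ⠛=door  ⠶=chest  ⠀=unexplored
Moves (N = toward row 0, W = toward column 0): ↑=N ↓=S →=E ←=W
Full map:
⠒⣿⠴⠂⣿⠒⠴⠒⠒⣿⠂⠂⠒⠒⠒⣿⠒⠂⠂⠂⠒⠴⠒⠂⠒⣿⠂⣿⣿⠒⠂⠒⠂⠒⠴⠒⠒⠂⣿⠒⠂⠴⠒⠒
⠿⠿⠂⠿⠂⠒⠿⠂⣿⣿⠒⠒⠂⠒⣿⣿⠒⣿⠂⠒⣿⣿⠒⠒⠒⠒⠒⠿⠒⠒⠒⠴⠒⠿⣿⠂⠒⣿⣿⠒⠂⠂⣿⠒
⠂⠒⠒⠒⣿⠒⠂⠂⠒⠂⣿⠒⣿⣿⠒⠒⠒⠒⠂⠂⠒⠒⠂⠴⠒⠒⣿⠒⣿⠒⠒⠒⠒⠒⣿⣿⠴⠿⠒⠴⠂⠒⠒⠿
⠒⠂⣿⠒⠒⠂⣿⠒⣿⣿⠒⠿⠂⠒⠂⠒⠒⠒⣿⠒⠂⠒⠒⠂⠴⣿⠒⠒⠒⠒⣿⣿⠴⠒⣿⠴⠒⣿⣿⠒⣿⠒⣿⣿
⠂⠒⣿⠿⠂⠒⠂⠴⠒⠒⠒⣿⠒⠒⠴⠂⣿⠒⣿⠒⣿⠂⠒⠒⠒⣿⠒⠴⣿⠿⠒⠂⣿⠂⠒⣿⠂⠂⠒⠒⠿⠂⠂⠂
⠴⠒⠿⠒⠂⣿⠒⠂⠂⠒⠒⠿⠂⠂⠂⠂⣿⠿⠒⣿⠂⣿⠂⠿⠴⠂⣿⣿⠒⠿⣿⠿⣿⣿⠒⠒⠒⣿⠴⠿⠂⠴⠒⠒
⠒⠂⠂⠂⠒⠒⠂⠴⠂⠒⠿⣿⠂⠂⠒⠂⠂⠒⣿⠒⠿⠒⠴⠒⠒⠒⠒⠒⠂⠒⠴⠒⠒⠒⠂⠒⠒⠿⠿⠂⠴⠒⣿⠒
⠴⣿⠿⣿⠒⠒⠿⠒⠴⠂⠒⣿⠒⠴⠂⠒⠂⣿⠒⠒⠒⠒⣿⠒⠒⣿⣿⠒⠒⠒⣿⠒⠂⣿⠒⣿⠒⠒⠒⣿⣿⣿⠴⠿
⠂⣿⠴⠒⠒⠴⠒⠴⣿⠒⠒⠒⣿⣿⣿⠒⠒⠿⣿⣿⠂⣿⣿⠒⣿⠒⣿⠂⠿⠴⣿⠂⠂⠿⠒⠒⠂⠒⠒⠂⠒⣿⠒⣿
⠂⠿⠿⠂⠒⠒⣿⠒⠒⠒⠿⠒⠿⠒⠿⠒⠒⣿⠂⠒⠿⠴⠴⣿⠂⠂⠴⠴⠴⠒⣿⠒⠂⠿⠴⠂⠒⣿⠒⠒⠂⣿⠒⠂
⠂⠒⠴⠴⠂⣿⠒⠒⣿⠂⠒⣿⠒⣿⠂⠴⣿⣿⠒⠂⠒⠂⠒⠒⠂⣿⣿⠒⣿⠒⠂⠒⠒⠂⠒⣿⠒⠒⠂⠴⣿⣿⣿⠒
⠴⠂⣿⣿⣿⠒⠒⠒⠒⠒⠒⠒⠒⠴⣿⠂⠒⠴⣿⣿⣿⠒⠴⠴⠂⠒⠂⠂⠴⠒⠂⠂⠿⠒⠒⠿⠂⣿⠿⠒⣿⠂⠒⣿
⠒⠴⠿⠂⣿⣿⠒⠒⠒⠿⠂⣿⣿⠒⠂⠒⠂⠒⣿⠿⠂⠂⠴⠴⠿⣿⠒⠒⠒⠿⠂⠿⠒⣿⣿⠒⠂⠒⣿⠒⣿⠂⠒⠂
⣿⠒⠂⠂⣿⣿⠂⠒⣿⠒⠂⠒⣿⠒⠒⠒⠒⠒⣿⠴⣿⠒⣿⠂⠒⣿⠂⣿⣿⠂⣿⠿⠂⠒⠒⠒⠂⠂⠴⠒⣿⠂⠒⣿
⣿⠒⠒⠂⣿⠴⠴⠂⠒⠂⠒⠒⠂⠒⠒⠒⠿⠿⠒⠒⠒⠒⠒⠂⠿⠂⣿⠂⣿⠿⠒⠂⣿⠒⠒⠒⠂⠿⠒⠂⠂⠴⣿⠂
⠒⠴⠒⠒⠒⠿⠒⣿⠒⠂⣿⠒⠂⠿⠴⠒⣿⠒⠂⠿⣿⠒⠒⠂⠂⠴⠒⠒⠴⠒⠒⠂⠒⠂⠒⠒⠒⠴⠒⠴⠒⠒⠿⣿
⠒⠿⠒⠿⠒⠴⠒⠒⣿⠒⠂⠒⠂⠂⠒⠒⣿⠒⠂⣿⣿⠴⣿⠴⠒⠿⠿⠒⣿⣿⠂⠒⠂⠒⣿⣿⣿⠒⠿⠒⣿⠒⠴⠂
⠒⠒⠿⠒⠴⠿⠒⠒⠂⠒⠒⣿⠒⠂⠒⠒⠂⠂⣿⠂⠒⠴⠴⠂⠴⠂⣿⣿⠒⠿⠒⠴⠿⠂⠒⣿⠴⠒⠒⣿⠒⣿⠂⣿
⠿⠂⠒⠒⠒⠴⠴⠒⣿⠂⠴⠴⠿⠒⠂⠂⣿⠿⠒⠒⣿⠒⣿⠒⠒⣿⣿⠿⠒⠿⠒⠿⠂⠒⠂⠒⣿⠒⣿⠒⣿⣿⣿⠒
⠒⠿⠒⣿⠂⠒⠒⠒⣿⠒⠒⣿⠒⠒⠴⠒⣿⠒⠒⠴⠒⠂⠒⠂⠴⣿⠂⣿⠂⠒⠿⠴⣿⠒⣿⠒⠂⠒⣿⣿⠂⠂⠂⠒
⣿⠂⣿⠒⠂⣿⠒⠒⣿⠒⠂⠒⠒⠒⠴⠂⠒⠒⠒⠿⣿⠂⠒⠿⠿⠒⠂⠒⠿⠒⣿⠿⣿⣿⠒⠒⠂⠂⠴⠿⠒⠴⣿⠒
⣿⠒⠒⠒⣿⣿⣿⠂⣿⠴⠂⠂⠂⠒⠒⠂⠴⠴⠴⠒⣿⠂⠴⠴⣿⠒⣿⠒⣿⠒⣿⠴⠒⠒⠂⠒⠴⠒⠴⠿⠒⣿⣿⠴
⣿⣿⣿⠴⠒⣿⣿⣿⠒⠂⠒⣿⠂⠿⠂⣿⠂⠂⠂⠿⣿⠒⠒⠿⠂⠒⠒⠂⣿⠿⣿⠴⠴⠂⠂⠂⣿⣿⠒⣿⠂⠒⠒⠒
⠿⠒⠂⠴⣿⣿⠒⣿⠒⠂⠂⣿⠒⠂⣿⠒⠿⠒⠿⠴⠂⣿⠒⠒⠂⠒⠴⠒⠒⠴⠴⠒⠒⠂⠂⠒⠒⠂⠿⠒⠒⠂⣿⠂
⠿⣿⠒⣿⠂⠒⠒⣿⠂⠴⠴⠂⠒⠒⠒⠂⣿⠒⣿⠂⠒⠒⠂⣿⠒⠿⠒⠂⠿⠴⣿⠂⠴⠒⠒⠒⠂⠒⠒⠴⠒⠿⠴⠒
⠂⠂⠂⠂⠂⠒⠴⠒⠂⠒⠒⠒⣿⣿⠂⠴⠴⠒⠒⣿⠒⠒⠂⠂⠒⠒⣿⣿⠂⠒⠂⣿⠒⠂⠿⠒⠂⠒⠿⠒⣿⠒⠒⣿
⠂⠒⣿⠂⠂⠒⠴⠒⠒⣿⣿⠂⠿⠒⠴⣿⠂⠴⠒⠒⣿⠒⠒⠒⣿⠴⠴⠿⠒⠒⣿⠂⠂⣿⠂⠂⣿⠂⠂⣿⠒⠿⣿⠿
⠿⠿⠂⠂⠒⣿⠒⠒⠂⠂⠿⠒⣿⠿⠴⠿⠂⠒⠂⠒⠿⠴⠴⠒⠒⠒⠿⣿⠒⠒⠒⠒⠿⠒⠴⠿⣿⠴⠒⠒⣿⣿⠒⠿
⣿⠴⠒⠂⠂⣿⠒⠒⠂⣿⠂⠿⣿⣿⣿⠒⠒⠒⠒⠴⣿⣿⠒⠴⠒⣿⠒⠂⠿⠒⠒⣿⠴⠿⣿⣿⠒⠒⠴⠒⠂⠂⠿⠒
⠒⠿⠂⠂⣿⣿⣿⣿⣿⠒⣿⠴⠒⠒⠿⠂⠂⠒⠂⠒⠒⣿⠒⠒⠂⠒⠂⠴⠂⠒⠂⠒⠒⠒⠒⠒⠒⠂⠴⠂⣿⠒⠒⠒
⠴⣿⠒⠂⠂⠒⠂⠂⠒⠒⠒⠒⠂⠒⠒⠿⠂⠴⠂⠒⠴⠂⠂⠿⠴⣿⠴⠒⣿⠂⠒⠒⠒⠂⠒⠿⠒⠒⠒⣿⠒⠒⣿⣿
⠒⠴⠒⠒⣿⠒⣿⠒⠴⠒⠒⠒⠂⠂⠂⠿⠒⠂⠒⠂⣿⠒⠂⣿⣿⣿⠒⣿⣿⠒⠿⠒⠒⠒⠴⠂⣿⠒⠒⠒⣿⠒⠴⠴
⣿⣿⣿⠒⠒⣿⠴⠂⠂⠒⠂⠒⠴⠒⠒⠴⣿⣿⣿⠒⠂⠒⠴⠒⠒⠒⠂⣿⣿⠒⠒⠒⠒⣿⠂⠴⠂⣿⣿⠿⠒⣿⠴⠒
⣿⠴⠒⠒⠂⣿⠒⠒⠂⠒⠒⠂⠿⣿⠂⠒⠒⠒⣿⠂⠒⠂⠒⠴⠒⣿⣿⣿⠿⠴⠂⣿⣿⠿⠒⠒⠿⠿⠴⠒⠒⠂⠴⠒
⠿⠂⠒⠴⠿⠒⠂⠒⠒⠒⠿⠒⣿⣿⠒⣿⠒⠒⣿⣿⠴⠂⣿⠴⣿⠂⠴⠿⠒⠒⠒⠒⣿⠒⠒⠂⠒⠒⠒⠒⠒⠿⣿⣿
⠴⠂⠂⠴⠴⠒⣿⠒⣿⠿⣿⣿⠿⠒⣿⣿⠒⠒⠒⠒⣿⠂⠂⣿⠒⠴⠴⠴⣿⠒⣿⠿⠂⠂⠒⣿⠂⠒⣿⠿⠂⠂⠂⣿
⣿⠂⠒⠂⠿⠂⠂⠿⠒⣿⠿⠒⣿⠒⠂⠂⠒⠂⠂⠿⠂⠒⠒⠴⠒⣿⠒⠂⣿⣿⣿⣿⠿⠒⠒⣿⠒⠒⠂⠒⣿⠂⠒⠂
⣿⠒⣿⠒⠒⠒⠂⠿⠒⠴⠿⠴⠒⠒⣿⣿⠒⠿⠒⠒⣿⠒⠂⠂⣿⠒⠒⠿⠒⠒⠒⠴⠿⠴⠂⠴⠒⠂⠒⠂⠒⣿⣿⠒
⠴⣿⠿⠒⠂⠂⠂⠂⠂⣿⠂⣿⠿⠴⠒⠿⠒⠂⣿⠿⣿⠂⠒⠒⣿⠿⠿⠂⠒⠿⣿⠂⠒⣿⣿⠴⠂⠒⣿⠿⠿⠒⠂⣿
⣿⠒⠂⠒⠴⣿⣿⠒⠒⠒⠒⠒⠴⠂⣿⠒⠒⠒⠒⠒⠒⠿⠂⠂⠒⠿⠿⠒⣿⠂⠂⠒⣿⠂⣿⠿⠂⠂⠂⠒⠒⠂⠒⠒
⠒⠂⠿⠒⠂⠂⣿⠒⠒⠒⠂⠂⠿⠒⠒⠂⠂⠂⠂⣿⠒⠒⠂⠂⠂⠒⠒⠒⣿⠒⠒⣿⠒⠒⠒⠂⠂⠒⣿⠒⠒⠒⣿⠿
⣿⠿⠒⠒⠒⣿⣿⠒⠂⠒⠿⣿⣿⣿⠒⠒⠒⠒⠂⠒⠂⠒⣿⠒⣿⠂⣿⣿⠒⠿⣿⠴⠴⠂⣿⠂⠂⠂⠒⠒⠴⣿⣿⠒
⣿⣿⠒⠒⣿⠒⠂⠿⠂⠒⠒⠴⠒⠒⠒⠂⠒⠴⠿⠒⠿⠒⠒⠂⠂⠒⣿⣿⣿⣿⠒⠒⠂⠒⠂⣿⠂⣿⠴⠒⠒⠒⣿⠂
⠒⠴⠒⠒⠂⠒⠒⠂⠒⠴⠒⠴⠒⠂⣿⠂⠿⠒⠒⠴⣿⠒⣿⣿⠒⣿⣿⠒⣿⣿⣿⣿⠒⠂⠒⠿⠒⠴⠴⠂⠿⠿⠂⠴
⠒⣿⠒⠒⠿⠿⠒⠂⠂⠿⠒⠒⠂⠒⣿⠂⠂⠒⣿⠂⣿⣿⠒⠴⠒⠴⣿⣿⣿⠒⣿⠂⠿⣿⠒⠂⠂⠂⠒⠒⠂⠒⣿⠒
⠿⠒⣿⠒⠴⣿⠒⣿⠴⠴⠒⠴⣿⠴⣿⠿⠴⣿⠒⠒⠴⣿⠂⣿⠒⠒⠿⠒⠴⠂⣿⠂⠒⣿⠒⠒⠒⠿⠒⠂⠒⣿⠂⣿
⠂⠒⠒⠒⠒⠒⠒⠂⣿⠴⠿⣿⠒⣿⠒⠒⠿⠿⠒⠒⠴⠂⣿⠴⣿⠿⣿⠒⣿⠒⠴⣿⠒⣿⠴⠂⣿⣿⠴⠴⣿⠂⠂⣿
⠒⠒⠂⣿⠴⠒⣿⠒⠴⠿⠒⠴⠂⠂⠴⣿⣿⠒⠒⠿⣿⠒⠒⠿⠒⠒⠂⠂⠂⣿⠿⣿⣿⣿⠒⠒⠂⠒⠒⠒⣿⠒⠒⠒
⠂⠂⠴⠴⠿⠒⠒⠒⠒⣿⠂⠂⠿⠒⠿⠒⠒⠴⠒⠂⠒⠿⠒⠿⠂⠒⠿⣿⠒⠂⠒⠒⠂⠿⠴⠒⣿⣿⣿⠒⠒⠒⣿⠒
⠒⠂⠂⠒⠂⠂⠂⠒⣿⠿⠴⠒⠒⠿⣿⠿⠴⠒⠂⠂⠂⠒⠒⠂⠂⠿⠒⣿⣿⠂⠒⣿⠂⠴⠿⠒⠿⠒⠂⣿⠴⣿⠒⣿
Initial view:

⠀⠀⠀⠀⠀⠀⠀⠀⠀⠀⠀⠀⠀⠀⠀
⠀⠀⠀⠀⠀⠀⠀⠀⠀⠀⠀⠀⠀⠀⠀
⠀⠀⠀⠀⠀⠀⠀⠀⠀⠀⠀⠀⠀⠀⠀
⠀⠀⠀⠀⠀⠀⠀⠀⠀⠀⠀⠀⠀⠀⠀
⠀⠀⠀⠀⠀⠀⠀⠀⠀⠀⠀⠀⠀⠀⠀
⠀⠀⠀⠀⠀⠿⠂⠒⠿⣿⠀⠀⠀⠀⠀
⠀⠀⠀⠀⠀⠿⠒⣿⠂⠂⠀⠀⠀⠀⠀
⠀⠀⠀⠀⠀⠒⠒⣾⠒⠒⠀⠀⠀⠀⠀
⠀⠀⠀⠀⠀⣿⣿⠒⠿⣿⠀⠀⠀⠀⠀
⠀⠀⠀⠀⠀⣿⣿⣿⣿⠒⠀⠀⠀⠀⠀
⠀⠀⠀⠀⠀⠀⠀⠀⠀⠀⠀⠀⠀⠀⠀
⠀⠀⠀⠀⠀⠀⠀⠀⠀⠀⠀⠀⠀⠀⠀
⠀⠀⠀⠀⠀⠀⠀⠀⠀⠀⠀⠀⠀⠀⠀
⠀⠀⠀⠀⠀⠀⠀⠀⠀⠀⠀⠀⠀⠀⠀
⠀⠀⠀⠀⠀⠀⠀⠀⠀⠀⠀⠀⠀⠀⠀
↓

⠀⠀⠀⠀⠀⠀⠀⠀⠀⠀⠀⠀⠀⠀⠀
⠀⠀⠀⠀⠀⠀⠀⠀⠀⠀⠀⠀⠀⠀⠀
⠀⠀⠀⠀⠀⠀⠀⠀⠀⠀⠀⠀⠀⠀⠀
⠀⠀⠀⠀⠀⠀⠀⠀⠀⠀⠀⠀⠀⠀⠀
⠀⠀⠀⠀⠀⠿⠂⠒⠿⣿⠀⠀⠀⠀⠀
⠀⠀⠀⠀⠀⠿⠒⣿⠂⠂⠀⠀⠀⠀⠀
⠀⠀⠀⠀⠀⠒⠒⣿⠒⠒⠀⠀⠀⠀⠀
⠀⠀⠀⠀⠀⣿⣿⣾⠿⣿⠀⠀⠀⠀⠀
⠀⠀⠀⠀⠀⣿⣿⣿⣿⠒⠀⠀⠀⠀⠀
⠀⠀⠀⠀⠀⣿⠒⣿⣿⣿⠀⠀⠀⠀⠀
⠀⠀⠀⠀⠀⠀⠀⠀⠀⠀⠀⠀⠀⠀⠀
⠀⠀⠀⠀⠀⠀⠀⠀⠀⠀⠀⠀⠀⠀⠀
⠀⠀⠀⠀⠀⠀⠀⠀⠀⠀⠀⠀⠀⠀⠀
⠀⠀⠀⠀⠀⠀⠀⠀⠀⠀⠀⠀⠀⠀⠀
⠀⠀⠀⠀⠀⠀⠀⠀⠀⠀⠀⠀⠀⠀⠀

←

⠀⠀⠀⠀⠀⠀⠀⠀⠀⠀⠀⠀⠀⠀⠀
⠀⠀⠀⠀⠀⠀⠀⠀⠀⠀⠀⠀⠀⠀⠀
⠀⠀⠀⠀⠀⠀⠀⠀⠀⠀⠀⠀⠀⠀⠀
⠀⠀⠀⠀⠀⠀⠀⠀⠀⠀⠀⠀⠀⠀⠀
⠀⠀⠀⠀⠀⠀⠿⠂⠒⠿⣿⠀⠀⠀⠀
⠀⠀⠀⠀⠀⠿⠿⠒⣿⠂⠂⠀⠀⠀⠀
⠀⠀⠀⠀⠀⠒⠒⠒⣿⠒⠒⠀⠀⠀⠀
⠀⠀⠀⠀⠀⠂⣿⣾⠒⠿⣿⠀⠀⠀⠀
⠀⠀⠀⠀⠀⠒⣿⣿⣿⣿⠒⠀⠀⠀⠀
⠀⠀⠀⠀⠀⣿⣿⠒⣿⣿⣿⠀⠀⠀⠀
⠀⠀⠀⠀⠀⠀⠀⠀⠀⠀⠀⠀⠀⠀⠀
⠀⠀⠀⠀⠀⠀⠀⠀⠀⠀⠀⠀⠀⠀⠀
⠀⠀⠀⠀⠀⠀⠀⠀⠀⠀⠀⠀⠀⠀⠀
⠀⠀⠀⠀⠀⠀⠀⠀⠀⠀⠀⠀⠀⠀⠀
⠀⠀⠀⠀⠀⠀⠀⠀⠀⠀⠀⠀⠀⠀⠀

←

⠀⠀⠀⠀⠀⠀⠀⠀⠀⠀⠀⠀⠀⠀⠀
⠀⠀⠀⠀⠀⠀⠀⠀⠀⠀⠀⠀⠀⠀⠀
⠀⠀⠀⠀⠀⠀⠀⠀⠀⠀⠀⠀⠀⠀⠀
⠀⠀⠀⠀⠀⠀⠀⠀⠀⠀⠀⠀⠀⠀⠀
⠀⠀⠀⠀⠀⠀⠀⠿⠂⠒⠿⣿⠀⠀⠀
⠀⠀⠀⠀⠀⠒⠿⠿⠒⣿⠂⠂⠀⠀⠀
⠀⠀⠀⠀⠀⠂⠒⠒⠒⣿⠒⠒⠀⠀⠀
⠀⠀⠀⠀⠀⣿⠂⣾⣿⠒⠿⣿⠀⠀⠀
⠀⠀⠀⠀⠀⠂⠒⣿⣿⣿⣿⠒⠀⠀⠀
⠀⠀⠀⠀⠀⠒⣿⣿⠒⣿⣿⣿⠀⠀⠀
⠀⠀⠀⠀⠀⠀⠀⠀⠀⠀⠀⠀⠀⠀⠀
⠀⠀⠀⠀⠀⠀⠀⠀⠀⠀⠀⠀⠀⠀⠀
⠀⠀⠀⠀⠀⠀⠀⠀⠀⠀⠀⠀⠀⠀⠀
⠀⠀⠀⠀⠀⠀⠀⠀⠀⠀⠀⠀⠀⠀⠀
⠀⠀⠀⠀⠀⠀⠀⠀⠀⠀⠀⠀⠀⠀⠀

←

⠀⠀⠀⠀⠀⠀⠀⠀⠀⠀⠀⠀⠀⠀⠀
⠀⠀⠀⠀⠀⠀⠀⠀⠀⠀⠀⠀⠀⠀⠀
⠀⠀⠀⠀⠀⠀⠀⠀⠀⠀⠀⠀⠀⠀⠀
⠀⠀⠀⠀⠀⠀⠀⠀⠀⠀⠀⠀⠀⠀⠀
⠀⠀⠀⠀⠀⠀⠀⠀⠿⠂⠒⠿⣿⠀⠀
⠀⠀⠀⠀⠀⠂⠒⠿⠿⠒⣿⠂⠂⠀⠀
⠀⠀⠀⠀⠀⠂⠂⠒⠒⠒⣿⠒⠒⠀⠀
⠀⠀⠀⠀⠀⠒⣿⣾⣿⣿⠒⠿⣿⠀⠀
⠀⠀⠀⠀⠀⠂⠂⠒⣿⣿⣿⣿⠒⠀⠀
⠀⠀⠀⠀⠀⣿⠒⣿⣿⠒⣿⣿⣿⠀⠀
⠀⠀⠀⠀⠀⠀⠀⠀⠀⠀⠀⠀⠀⠀⠀
⠀⠀⠀⠀⠀⠀⠀⠀⠀⠀⠀⠀⠀⠀⠀
⠀⠀⠀⠀⠀⠀⠀⠀⠀⠀⠀⠀⠀⠀⠀
⠀⠀⠀⠀⠀⠀⠀⠀⠀⠀⠀⠀⠀⠀⠀
⠀⠀⠀⠀⠀⠀⠀⠀⠀⠀⠀⠀⠀⠀⠀

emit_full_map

⠀⠀⠀⠿⠂⠒⠿⣿
⠂⠒⠿⠿⠒⣿⠂⠂
⠂⠂⠒⠒⠒⣿⠒⠒
⠒⣿⣾⣿⣿⠒⠿⣿
⠂⠂⠒⣿⣿⣿⣿⠒
⣿⠒⣿⣿⠒⣿⣿⣿

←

⠀⠀⠀⠀⠀⠀⠀⠀⠀⠀⠀⠀⠀⠀⠀
⠀⠀⠀⠀⠀⠀⠀⠀⠀⠀⠀⠀⠀⠀⠀
⠀⠀⠀⠀⠀⠀⠀⠀⠀⠀⠀⠀⠀⠀⠀
⠀⠀⠀⠀⠀⠀⠀⠀⠀⠀⠀⠀⠀⠀⠀
⠀⠀⠀⠀⠀⠀⠀⠀⠀⠿⠂⠒⠿⣿⠀
⠀⠀⠀⠀⠀⠂⠂⠒⠿⠿⠒⣿⠂⠂⠀
⠀⠀⠀⠀⠀⠂⠂⠂⠒⠒⠒⣿⠒⠒⠀
⠀⠀⠀⠀⠀⣿⠒⣾⠂⣿⣿⠒⠿⣿⠀
⠀⠀⠀⠀⠀⠒⠂⠂⠒⣿⣿⣿⣿⠒⠀
⠀⠀⠀⠀⠀⣿⣿⠒⣿⣿⠒⣿⣿⣿⠀
⠀⠀⠀⠀⠀⠀⠀⠀⠀⠀⠀⠀⠀⠀⠀
⠀⠀⠀⠀⠀⠀⠀⠀⠀⠀⠀⠀⠀⠀⠀
⠀⠀⠀⠀⠀⠀⠀⠀⠀⠀⠀⠀⠀⠀⠀
⠀⠀⠀⠀⠀⠀⠀⠀⠀⠀⠀⠀⠀⠀⠀
⠀⠀⠀⠀⠀⠀⠀⠀⠀⠀⠀⠀⠀⠀⠀

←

⠀⠀⠀⠀⠀⠀⠀⠀⠀⠀⠀⠀⠀⠀⠀
⠀⠀⠀⠀⠀⠀⠀⠀⠀⠀⠀⠀⠀⠀⠀
⠀⠀⠀⠀⠀⠀⠀⠀⠀⠀⠀⠀⠀⠀⠀
⠀⠀⠀⠀⠀⠀⠀⠀⠀⠀⠀⠀⠀⠀⠀
⠀⠀⠀⠀⠀⠀⠀⠀⠀⠀⠿⠂⠒⠿⣿
⠀⠀⠀⠀⠀⠿⠂⠂⠒⠿⠿⠒⣿⠂⠂
⠀⠀⠀⠀⠀⠒⠂⠂⠂⠒⠒⠒⣿⠒⠒
⠀⠀⠀⠀⠀⠒⣿⣾⣿⠂⣿⣿⠒⠿⣿
⠀⠀⠀⠀⠀⠒⠒⠂⠂⠒⣿⣿⣿⣿⠒
⠀⠀⠀⠀⠀⠒⣿⣿⠒⣿⣿⠒⣿⣿⣿
⠀⠀⠀⠀⠀⠀⠀⠀⠀⠀⠀⠀⠀⠀⠀
⠀⠀⠀⠀⠀⠀⠀⠀⠀⠀⠀⠀⠀⠀⠀
⠀⠀⠀⠀⠀⠀⠀⠀⠀⠀⠀⠀⠀⠀⠀
⠀⠀⠀⠀⠀⠀⠀⠀⠀⠀⠀⠀⠀⠀⠀
⠀⠀⠀⠀⠀⠀⠀⠀⠀⠀⠀⠀⠀⠀⠀

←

⠀⠀⠀⠀⠀⠀⠀⠀⠀⠀⠀⠀⠀⠀⠀
⠀⠀⠀⠀⠀⠀⠀⠀⠀⠀⠀⠀⠀⠀⠀
⠀⠀⠀⠀⠀⠀⠀⠀⠀⠀⠀⠀⠀⠀⠀
⠀⠀⠀⠀⠀⠀⠀⠀⠀⠀⠀⠀⠀⠀⠀
⠀⠀⠀⠀⠀⠀⠀⠀⠀⠀⠀⠿⠂⠒⠿
⠀⠀⠀⠀⠀⠒⠿⠂⠂⠒⠿⠿⠒⣿⠂
⠀⠀⠀⠀⠀⠒⠒⠂⠂⠂⠒⠒⠒⣿⠒
⠀⠀⠀⠀⠀⠂⠒⣾⠒⣿⠂⣿⣿⠒⠿
⠀⠀⠀⠀⠀⠿⠒⠒⠂⠂⠒⣿⣿⣿⣿
⠀⠀⠀⠀⠀⣿⠒⣿⣿⠒⣿⣿⠒⣿⣿
⠀⠀⠀⠀⠀⠀⠀⠀⠀⠀⠀⠀⠀⠀⠀
⠀⠀⠀⠀⠀⠀⠀⠀⠀⠀⠀⠀⠀⠀⠀
⠀⠀⠀⠀⠀⠀⠀⠀⠀⠀⠀⠀⠀⠀⠀
⠀⠀⠀⠀⠀⠀⠀⠀⠀⠀⠀⠀⠀⠀⠀
⠀⠀⠀⠀⠀⠀⠀⠀⠀⠀⠀⠀⠀⠀⠀

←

⠀⠀⠀⠀⠀⠀⠀⠀⠀⠀⠀⠀⠀⠀⠀
⠀⠀⠀⠀⠀⠀⠀⠀⠀⠀⠀⠀⠀⠀⠀
⠀⠀⠀⠀⠀⠀⠀⠀⠀⠀⠀⠀⠀⠀⠀
⠀⠀⠀⠀⠀⠀⠀⠀⠀⠀⠀⠀⠀⠀⠀
⠀⠀⠀⠀⠀⠀⠀⠀⠀⠀⠀⠀⠿⠂⠒
⠀⠀⠀⠀⠀⠒⠒⠿⠂⠂⠒⠿⠿⠒⣿
⠀⠀⠀⠀⠀⣿⠒⠒⠂⠂⠂⠒⠒⠒⣿
⠀⠀⠀⠀⠀⠒⠂⣾⣿⠒⣿⠂⣿⣿⠒
⠀⠀⠀⠀⠀⠒⠿⠒⠒⠂⠂⠒⣿⣿⣿
⠀⠀⠀⠀⠀⠴⣿⠒⣿⣿⠒⣿⣿⠒⣿
⠀⠀⠀⠀⠀⠀⠀⠀⠀⠀⠀⠀⠀⠀⠀
⠀⠀⠀⠀⠀⠀⠀⠀⠀⠀⠀⠀⠀⠀⠀
⠀⠀⠀⠀⠀⠀⠀⠀⠀⠀⠀⠀⠀⠀⠀
⠀⠀⠀⠀⠀⠀⠀⠀⠀⠀⠀⠀⠀⠀⠀
⠀⠀⠀⠀⠀⠀⠀⠀⠀⠀⠀⠀⠀⠀⠀

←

⠀⠀⠀⠀⠀⠀⠀⠀⠀⠀⠀⠀⠀⠀⠀
⠀⠀⠀⠀⠀⠀⠀⠀⠀⠀⠀⠀⠀⠀⠀
⠀⠀⠀⠀⠀⠀⠀⠀⠀⠀⠀⠀⠀⠀⠀
⠀⠀⠀⠀⠀⠀⠀⠀⠀⠀⠀⠀⠀⠀⠀
⠀⠀⠀⠀⠀⠀⠀⠀⠀⠀⠀⠀⠀⠿⠂
⠀⠀⠀⠀⠀⠒⠒⠒⠿⠂⠂⠒⠿⠿⠒
⠀⠀⠀⠀⠀⠂⣿⠒⠒⠂⠂⠂⠒⠒⠒
⠀⠀⠀⠀⠀⠂⠒⣾⠒⣿⠒⣿⠂⣿⣿
⠀⠀⠀⠀⠀⠿⠒⠿⠒⠒⠂⠂⠒⣿⣿
⠀⠀⠀⠀⠀⠒⠴⣿⠒⣿⣿⠒⣿⣿⠒
⠀⠀⠀⠀⠀⠀⠀⠀⠀⠀⠀⠀⠀⠀⠀
⠀⠀⠀⠀⠀⠀⠀⠀⠀⠀⠀⠀⠀⠀⠀
⠀⠀⠀⠀⠀⠀⠀⠀⠀⠀⠀⠀⠀⠀⠀
⠀⠀⠀⠀⠀⠀⠀⠀⠀⠀⠀⠀⠀⠀⠀
⠀⠀⠀⠀⠀⠀⠀⠀⠀⠀⠀⠀⠀⠀⠀

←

⠀⠀⠀⠀⠀⠀⠀⠀⠀⠀⠀⠀⠀⠀⠀
⠀⠀⠀⠀⠀⠀⠀⠀⠀⠀⠀⠀⠀⠀⠀
⠀⠀⠀⠀⠀⠀⠀⠀⠀⠀⠀⠀⠀⠀⠀
⠀⠀⠀⠀⠀⠀⠀⠀⠀⠀⠀⠀⠀⠀⠀
⠀⠀⠀⠀⠀⠀⠀⠀⠀⠀⠀⠀⠀⠀⠿
⠀⠀⠀⠀⠀⠒⠒⠒⠒⠿⠂⠂⠒⠿⠿
⠀⠀⠀⠀⠀⠂⠂⣿⠒⠒⠂⠂⠂⠒⠒
⠀⠀⠀⠀⠀⠒⠂⣾⠂⠒⣿⠒⣿⠂⣿
⠀⠀⠀⠀⠀⠴⠿⠒⠿⠒⠒⠂⠂⠒⣿
⠀⠀⠀⠀⠀⠒⠒⠴⣿⠒⣿⣿⠒⣿⣿
⠀⠀⠀⠀⠀⠀⠀⠀⠀⠀⠀⠀⠀⠀⠀
⠀⠀⠀⠀⠀⠀⠀⠀⠀⠀⠀⠀⠀⠀⠀
⠀⠀⠀⠀⠀⠀⠀⠀⠀⠀⠀⠀⠀⠀⠀
⠀⠀⠀⠀⠀⠀⠀⠀⠀⠀⠀⠀⠀⠀⠀
⠀⠀⠀⠀⠀⠀⠀⠀⠀⠀⠀⠀⠀⠀⠀

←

⠀⠀⠀⠀⠀⠀⠀⠀⠀⠀⠀⠀⠀⠀⠀
⠀⠀⠀⠀⠀⠀⠀⠀⠀⠀⠀⠀⠀⠀⠀
⠀⠀⠀⠀⠀⠀⠀⠀⠀⠀⠀⠀⠀⠀⠀
⠀⠀⠀⠀⠀⠀⠀⠀⠀⠀⠀⠀⠀⠀⠀
⠀⠀⠀⠀⠀⠀⠀⠀⠀⠀⠀⠀⠀⠀⠀
⠀⠀⠀⠀⠀⠒⠒⠒⠒⠒⠿⠂⠂⠒⠿
⠀⠀⠀⠀⠀⠂⠂⠂⣿⠒⠒⠂⠂⠂⠒
⠀⠀⠀⠀⠀⠒⠒⣾⠒⠂⠒⣿⠒⣿⠂
⠀⠀⠀⠀⠀⠒⠴⠿⠒⠿⠒⠒⠂⠂⠒
⠀⠀⠀⠀⠀⠿⠒⠒⠴⣿⠒⣿⣿⠒⣿
⠀⠀⠀⠀⠀⠀⠀⠀⠀⠀⠀⠀⠀⠀⠀
⠀⠀⠀⠀⠀⠀⠀⠀⠀⠀⠀⠀⠀⠀⠀
⠀⠀⠀⠀⠀⠀⠀⠀⠀⠀⠀⠀⠀⠀⠀
⠀⠀⠀⠀⠀⠀⠀⠀⠀⠀⠀⠀⠀⠀⠀
⠀⠀⠀⠀⠀⠀⠀⠀⠀⠀⠀⠀⠀⠀⠀

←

⠀⠀⠀⠀⠀⠀⠀⠀⠀⠀⠀⠀⠀⠀⠀
⠀⠀⠀⠀⠀⠀⠀⠀⠀⠀⠀⠀⠀⠀⠀
⠀⠀⠀⠀⠀⠀⠀⠀⠀⠀⠀⠀⠀⠀⠀
⠀⠀⠀⠀⠀⠀⠀⠀⠀⠀⠀⠀⠀⠀⠀
⠀⠀⠀⠀⠀⠀⠀⠀⠀⠀⠀⠀⠀⠀⠀
⠀⠀⠀⠀⠀⠒⠒⠒⠒⠒⠒⠿⠂⠂⠒
⠀⠀⠀⠀⠀⠂⠂⠂⠂⣿⠒⠒⠂⠂⠂
⠀⠀⠀⠀⠀⠒⠒⣾⠂⠒⠂⠒⣿⠒⣿
⠀⠀⠀⠀⠀⠂⠒⠴⠿⠒⠿⠒⠒⠂⠂
⠀⠀⠀⠀⠀⠂⠿⠒⠒⠴⣿⠒⣿⣿⠒
⠀⠀⠀⠀⠀⠀⠀⠀⠀⠀⠀⠀⠀⠀⠀
⠀⠀⠀⠀⠀⠀⠀⠀⠀⠀⠀⠀⠀⠀⠀
⠀⠀⠀⠀⠀⠀⠀⠀⠀⠀⠀⠀⠀⠀⠀
⠀⠀⠀⠀⠀⠀⠀⠀⠀⠀⠀⠀⠀⠀⠀
⠀⠀⠀⠀⠀⠀⠀⠀⠀⠀⠀⠀⠀⠀⠀

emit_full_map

⠀⠀⠀⠀⠀⠀⠀⠀⠀⠀⠀⠿⠂⠒⠿⣿
⠒⠒⠒⠒⠒⠒⠿⠂⠂⠒⠿⠿⠒⣿⠂⠂
⠂⠂⠂⠂⣿⠒⠒⠂⠂⠂⠒⠒⠒⣿⠒⠒
⠒⠒⣾⠂⠒⠂⠒⣿⠒⣿⠂⣿⣿⠒⠿⣿
⠂⠒⠴⠿⠒⠿⠒⠒⠂⠂⠒⣿⣿⣿⣿⠒
⠂⠿⠒⠒⠴⣿⠒⣿⣿⠒⣿⣿⠒⣿⣿⣿


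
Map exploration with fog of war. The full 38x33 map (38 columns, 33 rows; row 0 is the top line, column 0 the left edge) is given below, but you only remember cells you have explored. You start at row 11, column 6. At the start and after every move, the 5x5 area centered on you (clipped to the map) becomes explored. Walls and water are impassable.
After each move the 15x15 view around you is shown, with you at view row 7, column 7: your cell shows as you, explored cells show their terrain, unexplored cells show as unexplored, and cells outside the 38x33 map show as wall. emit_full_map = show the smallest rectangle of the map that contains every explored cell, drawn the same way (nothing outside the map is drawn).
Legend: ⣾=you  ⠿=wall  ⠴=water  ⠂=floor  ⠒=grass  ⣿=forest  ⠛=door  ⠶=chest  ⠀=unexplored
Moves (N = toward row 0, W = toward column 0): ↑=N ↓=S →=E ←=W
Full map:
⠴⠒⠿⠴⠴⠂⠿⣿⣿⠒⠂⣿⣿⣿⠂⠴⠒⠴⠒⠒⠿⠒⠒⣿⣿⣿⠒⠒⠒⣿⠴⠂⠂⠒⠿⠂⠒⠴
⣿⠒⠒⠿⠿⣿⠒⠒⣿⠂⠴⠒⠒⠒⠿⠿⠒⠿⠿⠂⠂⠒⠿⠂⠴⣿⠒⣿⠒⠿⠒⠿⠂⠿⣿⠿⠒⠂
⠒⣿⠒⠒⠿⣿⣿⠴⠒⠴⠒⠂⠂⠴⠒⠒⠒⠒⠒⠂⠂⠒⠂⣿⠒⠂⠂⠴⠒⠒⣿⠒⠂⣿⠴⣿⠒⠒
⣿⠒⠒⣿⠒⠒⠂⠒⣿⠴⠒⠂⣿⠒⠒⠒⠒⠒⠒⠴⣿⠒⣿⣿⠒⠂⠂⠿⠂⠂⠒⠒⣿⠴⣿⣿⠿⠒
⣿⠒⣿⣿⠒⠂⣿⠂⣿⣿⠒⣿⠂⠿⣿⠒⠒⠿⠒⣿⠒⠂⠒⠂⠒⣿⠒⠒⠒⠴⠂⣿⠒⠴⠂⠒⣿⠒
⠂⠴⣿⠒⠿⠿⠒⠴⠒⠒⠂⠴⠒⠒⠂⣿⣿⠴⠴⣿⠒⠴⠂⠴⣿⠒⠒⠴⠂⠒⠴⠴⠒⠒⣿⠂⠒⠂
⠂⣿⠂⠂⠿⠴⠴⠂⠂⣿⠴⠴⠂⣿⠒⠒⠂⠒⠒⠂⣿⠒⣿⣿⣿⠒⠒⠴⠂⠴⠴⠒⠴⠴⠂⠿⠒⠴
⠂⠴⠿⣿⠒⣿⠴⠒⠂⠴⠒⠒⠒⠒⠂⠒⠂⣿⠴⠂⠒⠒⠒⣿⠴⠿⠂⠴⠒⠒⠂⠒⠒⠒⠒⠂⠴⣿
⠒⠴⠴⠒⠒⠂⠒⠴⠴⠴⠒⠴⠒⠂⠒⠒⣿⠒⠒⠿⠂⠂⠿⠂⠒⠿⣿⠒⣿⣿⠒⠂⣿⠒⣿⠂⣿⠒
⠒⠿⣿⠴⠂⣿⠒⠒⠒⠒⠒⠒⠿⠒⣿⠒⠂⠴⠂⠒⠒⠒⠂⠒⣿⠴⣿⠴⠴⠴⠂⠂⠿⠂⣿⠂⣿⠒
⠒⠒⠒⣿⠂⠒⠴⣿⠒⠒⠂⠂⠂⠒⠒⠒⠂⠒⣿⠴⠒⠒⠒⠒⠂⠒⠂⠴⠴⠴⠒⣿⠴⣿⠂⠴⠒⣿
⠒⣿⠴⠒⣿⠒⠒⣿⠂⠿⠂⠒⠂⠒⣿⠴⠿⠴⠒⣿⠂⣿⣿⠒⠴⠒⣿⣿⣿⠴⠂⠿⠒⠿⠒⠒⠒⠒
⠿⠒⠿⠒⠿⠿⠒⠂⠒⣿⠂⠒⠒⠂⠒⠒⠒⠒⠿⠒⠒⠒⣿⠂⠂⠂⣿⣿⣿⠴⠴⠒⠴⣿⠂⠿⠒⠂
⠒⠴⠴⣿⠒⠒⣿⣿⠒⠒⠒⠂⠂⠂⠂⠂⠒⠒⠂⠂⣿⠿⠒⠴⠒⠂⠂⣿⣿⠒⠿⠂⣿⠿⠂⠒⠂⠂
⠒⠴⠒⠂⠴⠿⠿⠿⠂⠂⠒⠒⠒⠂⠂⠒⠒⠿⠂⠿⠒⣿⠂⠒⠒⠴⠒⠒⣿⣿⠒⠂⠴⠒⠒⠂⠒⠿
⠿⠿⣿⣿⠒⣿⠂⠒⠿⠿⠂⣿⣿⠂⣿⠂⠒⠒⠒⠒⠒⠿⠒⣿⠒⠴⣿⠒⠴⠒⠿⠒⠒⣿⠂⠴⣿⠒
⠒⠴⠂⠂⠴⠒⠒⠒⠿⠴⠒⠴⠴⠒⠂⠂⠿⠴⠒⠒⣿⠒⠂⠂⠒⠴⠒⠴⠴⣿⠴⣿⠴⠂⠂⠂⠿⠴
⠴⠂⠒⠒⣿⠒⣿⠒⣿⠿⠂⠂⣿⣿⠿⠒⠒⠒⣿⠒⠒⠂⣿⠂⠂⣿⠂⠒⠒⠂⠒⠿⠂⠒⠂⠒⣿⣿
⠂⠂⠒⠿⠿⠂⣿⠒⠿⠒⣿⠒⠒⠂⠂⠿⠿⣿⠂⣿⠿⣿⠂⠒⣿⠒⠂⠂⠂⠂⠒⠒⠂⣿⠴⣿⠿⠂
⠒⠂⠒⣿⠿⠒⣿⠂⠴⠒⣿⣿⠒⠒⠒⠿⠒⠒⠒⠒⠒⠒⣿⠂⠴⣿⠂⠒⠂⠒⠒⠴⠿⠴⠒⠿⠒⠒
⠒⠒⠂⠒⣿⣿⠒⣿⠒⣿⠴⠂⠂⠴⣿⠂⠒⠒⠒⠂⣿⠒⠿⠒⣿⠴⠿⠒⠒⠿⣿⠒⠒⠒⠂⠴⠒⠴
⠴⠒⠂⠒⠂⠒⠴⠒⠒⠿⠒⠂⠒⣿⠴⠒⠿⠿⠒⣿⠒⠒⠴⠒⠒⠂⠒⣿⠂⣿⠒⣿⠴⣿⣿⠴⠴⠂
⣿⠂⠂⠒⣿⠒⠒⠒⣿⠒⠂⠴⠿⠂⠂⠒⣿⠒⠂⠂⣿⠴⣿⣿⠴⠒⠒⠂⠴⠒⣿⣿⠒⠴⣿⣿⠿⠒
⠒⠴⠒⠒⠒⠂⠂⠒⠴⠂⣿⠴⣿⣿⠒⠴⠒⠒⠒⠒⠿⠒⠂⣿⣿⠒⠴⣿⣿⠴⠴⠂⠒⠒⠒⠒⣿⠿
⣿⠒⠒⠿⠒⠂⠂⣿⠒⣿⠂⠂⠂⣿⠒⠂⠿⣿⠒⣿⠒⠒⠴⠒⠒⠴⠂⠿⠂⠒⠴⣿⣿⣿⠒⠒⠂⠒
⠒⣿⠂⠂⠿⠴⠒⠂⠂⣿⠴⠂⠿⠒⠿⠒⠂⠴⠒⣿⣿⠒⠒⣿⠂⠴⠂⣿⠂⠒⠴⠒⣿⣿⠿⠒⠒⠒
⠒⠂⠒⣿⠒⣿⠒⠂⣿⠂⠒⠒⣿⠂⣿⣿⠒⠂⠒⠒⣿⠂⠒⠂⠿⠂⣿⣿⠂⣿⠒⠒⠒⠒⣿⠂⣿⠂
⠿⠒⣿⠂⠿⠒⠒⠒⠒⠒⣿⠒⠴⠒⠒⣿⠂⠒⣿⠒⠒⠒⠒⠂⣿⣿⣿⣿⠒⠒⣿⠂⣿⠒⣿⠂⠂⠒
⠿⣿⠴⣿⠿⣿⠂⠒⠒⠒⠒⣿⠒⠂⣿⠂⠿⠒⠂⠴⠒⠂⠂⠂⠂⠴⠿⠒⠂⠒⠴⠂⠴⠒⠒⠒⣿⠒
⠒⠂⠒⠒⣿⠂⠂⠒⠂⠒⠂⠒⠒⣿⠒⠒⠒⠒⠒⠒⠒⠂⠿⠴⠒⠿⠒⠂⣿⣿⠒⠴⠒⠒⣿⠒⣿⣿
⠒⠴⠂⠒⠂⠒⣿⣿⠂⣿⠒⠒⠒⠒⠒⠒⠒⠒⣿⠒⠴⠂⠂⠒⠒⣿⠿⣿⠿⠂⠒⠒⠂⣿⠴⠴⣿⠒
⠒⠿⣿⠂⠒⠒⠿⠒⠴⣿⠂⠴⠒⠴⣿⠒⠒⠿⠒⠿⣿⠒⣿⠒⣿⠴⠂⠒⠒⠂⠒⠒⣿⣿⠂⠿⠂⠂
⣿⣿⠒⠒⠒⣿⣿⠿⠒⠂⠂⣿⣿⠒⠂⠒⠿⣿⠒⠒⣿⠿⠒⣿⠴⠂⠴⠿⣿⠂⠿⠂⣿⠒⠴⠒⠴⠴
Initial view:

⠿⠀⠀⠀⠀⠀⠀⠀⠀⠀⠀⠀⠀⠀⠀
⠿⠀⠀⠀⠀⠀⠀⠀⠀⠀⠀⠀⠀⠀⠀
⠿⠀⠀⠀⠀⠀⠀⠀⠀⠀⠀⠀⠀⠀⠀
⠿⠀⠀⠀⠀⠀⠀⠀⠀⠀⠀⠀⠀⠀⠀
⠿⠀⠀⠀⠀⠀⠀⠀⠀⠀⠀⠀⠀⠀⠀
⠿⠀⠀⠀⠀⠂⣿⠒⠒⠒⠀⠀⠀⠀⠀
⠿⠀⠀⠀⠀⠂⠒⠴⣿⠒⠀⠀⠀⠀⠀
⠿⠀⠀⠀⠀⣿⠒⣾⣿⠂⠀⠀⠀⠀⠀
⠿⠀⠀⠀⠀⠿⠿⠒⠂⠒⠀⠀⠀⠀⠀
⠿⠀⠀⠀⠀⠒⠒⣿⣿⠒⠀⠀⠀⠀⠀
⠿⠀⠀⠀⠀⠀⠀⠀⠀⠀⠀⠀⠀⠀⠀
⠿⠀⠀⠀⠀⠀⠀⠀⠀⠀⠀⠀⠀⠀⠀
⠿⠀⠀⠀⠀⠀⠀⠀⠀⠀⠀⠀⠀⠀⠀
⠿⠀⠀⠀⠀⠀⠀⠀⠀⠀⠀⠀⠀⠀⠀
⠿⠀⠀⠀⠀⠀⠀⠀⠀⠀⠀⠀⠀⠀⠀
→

⠀⠀⠀⠀⠀⠀⠀⠀⠀⠀⠀⠀⠀⠀⠀
⠀⠀⠀⠀⠀⠀⠀⠀⠀⠀⠀⠀⠀⠀⠀
⠀⠀⠀⠀⠀⠀⠀⠀⠀⠀⠀⠀⠀⠀⠀
⠀⠀⠀⠀⠀⠀⠀⠀⠀⠀⠀⠀⠀⠀⠀
⠀⠀⠀⠀⠀⠀⠀⠀⠀⠀⠀⠀⠀⠀⠀
⠀⠀⠀⠀⠂⣿⠒⠒⠒⠒⠀⠀⠀⠀⠀
⠀⠀⠀⠀⠂⠒⠴⣿⠒⠒⠀⠀⠀⠀⠀
⠀⠀⠀⠀⣿⠒⠒⣾⠂⠿⠀⠀⠀⠀⠀
⠀⠀⠀⠀⠿⠿⠒⠂⠒⣿⠀⠀⠀⠀⠀
⠀⠀⠀⠀⠒⠒⣿⣿⠒⠒⠀⠀⠀⠀⠀
⠀⠀⠀⠀⠀⠀⠀⠀⠀⠀⠀⠀⠀⠀⠀
⠀⠀⠀⠀⠀⠀⠀⠀⠀⠀⠀⠀⠀⠀⠀
⠀⠀⠀⠀⠀⠀⠀⠀⠀⠀⠀⠀⠀⠀⠀
⠀⠀⠀⠀⠀⠀⠀⠀⠀⠀⠀⠀⠀⠀⠀
⠀⠀⠀⠀⠀⠀⠀⠀⠀⠀⠀⠀⠀⠀⠀

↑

⠀⠀⠀⠀⠀⠀⠀⠀⠀⠀⠀⠀⠀⠀⠀
⠀⠀⠀⠀⠀⠀⠀⠀⠀⠀⠀⠀⠀⠀⠀
⠀⠀⠀⠀⠀⠀⠀⠀⠀⠀⠀⠀⠀⠀⠀
⠀⠀⠀⠀⠀⠀⠀⠀⠀⠀⠀⠀⠀⠀⠀
⠀⠀⠀⠀⠀⠀⠀⠀⠀⠀⠀⠀⠀⠀⠀
⠀⠀⠀⠀⠀⠂⠒⠴⠴⠴⠀⠀⠀⠀⠀
⠀⠀⠀⠀⠂⣿⠒⠒⠒⠒⠀⠀⠀⠀⠀
⠀⠀⠀⠀⠂⠒⠴⣾⠒⠒⠀⠀⠀⠀⠀
⠀⠀⠀⠀⣿⠒⠒⣿⠂⠿⠀⠀⠀⠀⠀
⠀⠀⠀⠀⠿⠿⠒⠂⠒⣿⠀⠀⠀⠀⠀
⠀⠀⠀⠀⠒⠒⣿⣿⠒⠒⠀⠀⠀⠀⠀
⠀⠀⠀⠀⠀⠀⠀⠀⠀⠀⠀⠀⠀⠀⠀
⠀⠀⠀⠀⠀⠀⠀⠀⠀⠀⠀⠀⠀⠀⠀
⠀⠀⠀⠀⠀⠀⠀⠀⠀⠀⠀⠀⠀⠀⠀
⠀⠀⠀⠀⠀⠀⠀⠀⠀⠀⠀⠀⠀⠀⠀

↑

⠀⠀⠀⠀⠀⠀⠀⠀⠀⠀⠀⠀⠀⠀⠀
⠀⠀⠀⠀⠀⠀⠀⠀⠀⠀⠀⠀⠀⠀⠀
⠀⠀⠀⠀⠀⠀⠀⠀⠀⠀⠀⠀⠀⠀⠀
⠀⠀⠀⠀⠀⠀⠀⠀⠀⠀⠀⠀⠀⠀⠀
⠀⠀⠀⠀⠀⠀⠀⠀⠀⠀⠀⠀⠀⠀⠀
⠀⠀⠀⠀⠀⣿⠴⠒⠂⠴⠀⠀⠀⠀⠀
⠀⠀⠀⠀⠀⠂⠒⠴⠴⠴⠀⠀⠀⠀⠀
⠀⠀⠀⠀⠂⣿⠒⣾⠒⠒⠀⠀⠀⠀⠀
⠀⠀⠀⠀⠂⠒⠴⣿⠒⠒⠀⠀⠀⠀⠀
⠀⠀⠀⠀⣿⠒⠒⣿⠂⠿⠀⠀⠀⠀⠀
⠀⠀⠀⠀⠿⠿⠒⠂⠒⣿⠀⠀⠀⠀⠀
⠀⠀⠀⠀⠒⠒⣿⣿⠒⠒⠀⠀⠀⠀⠀
⠀⠀⠀⠀⠀⠀⠀⠀⠀⠀⠀⠀⠀⠀⠀
⠀⠀⠀⠀⠀⠀⠀⠀⠀⠀⠀⠀⠀⠀⠀
⠀⠀⠀⠀⠀⠀⠀⠀⠀⠀⠀⠀⠀⠀⠀

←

⠿⠀⠀⠀⠀⠀⠀⠀⠀⠀⠀⠀⠀⠀⠀
⠿⠀⠀⠀⠀⠀⠀⠀⠀⠀⠀⠀⠀⠀⠀
⠿⠀⠀⠀⠀⠀⠀⠀⠀⠀⠀⠀⠀⠀⠀
⠿⠀⠀⠀⠀⠀⠀⠀⠀⠀⠀⠀⠀⠀⠀
⠿⠀⠀⠀⠀⠀⠀⠀⠀⠀⠀⠀⠀⠀⠀
⠿⠀⠀⠀⠀⠒⣿⠴⠒⠂⠴⠀⠀⠀⠀
⠿⠀⠀⠀⠀⠒⠂⠒⠴⠴⠴⠀⠀⠀⠀
⠿⠀⠀⠀⠀⠂⣿⣾⠒⠒⠒⠀⠀⠀⠀
⠿⠀⠀⠀⠀⠂⠒⠴⣿⠒⠒⠀⠀⠀⠀
⠿⠀⠀⠀⠀⣿⠒⠒⣿⠂⠿⠀⠀⠀⠀
⠿⠀⠀⠀⠀⠿⠿⠒⠂⠒⣿⠀⠀⠀⠀
⠿⠀⠀⠀⠀⠒⠒⣿⣿⠒⠒⠀⠀⠀⠀
⠿⠀⠀⠀⠀⠀⠀⠀⠀⠀⠀⠀⠀⠀⠀
⠿⠀⠀⠀⠀⠀⠀⠀⠀⠀⠀⠀⠀⠀⠀
⠿⠀⠀⠀⠀⠀⠀⠀⠀⠀⠀⠀⠀⠀⠀

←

⠿⠿⠀⠀⠀⠀⠀⠀⠀⠀⠀⠀⠀⠀⠀
⠿⠿⠀⠀⠀⠀⠀⠀⠀⠀⠀⠀⠀⠀⠀
⠿⠿⠀⠀⠀⠀⠀⠀⠀⠀⠀⠀⠀⠀⠀
⠿⠿⠀⠀⠀⠀⠀⠀⠀⠀⠀⠀⠀⠀⠀
⠿⠿⠀⠀⠀⠀⠀⠀⠀⠀⠀⠀⠀⠀⠀
⠿⠿⠀⠀⠀⣿⠒⣿⠴⠒⠂⠴⠀⠀⠀
⠿⠿⠀⠀⠀⠒⠒⠂⠒⠴⠴⠴⠀⠀⠀
⠿⠿⠀⠀⠀⠴⠂⣾⠒⠒⠒⠒⠀⠀⠀
⠿⠿⠀⠀⠀⣿⠂⠒⠴⣿⠒⠒⠀⠀⠀
⠿⠿⠀⠀⠀⠒⣿⠒⠒⣿⠂⠿⠀⠀⠀
⠿⠿⠀⠀⠀⠀⠿⠿⠒⠂⠒⣿⠀⠀⠀
⠿⠿⠀⠀⠀⠀⠒⠒⣿⣿⠒⠒⠀⠀⠀
⠿⠿⠀⠀⠀⠀⠀⠀⠀⠀⠀⠀⠀⠀⠀
⠿⠿⠀⠀⠀⠀⠀⠀⠀⠀⠀⠀⠀⠀⠀
⠿⠿⠀⠀⠀⠀⠀⠀⠀⠀⠀⠀⠀⠀⠀

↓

⠿⠿⠀⠀⠀⠀⠀⠀⠀⠀⠀⠀⠀⠀⠀
⠿⠿⠀⠀⠀⠀⠀⠀⠀⠀⠀⠀⠀⠀⠀
⠿⠿⠀⠀⠀⠀⠀⠀⠀⠀⠀⠀⠀⠀⠀
⠿⠿⠀⠀⠀⠀⠀⠀⠀⠀⠀⠀⠀⠀⠀
⠿⠿⠀⠀⠀⣿⠒⣿⠴⠒⠂⠴⠀⠀⠀
⠿⠿⠀⠀⠀⠒⠒⠂⠒⠴⠴⠴⠀⠀⠀
⠿⠿⠀⠀⠀⠴⠂⣿⠒⠒⠒⠒⠀⠀⠀
⠿⠿⠀⠀⠀⣿⠂⣾⠴⣿⠒⠒⠀⠀⠀
⠿⠿⠀⠀⠀⠒⣿⠒⠒⣿⠂⠿⠀⠀⠀
⠿⠿⠀⠀⠀⠒⠿⠿⠒⠂⠒⣿⠀⠀⠀
⠿⠿⠀⠀⠀⠀⠒⠒⣿⣿⠒⠒⠀⠀⠀
⠿⠿⠀⠀⠀⠀⠀⠀⠀⠀⠀⠀⠀⠀⠀
⠿⠿⠀⠀⠀⠀⠀⠀⠀⠀⠀⠀⠀⠀⠀
⠿⠿⠀⠀⠀⠀⠀⠀⠀⠀⠀⠀⠀⠀⠀
⠿⠿⠀⠀⠀⠀⠀⠀⠀⠀⠀⠀⠀⠀⠀

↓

⠿⠿⠀⠀⠀⠀⠀⠀⠀⠀⠀⠀⠀⠀⠀
⠿⠿⠀⠀⠀⠀⠀⠀⠀⠀⠀⠀⠀⠀⠀
⠿⠿⠀⠀⠀⠀⠀⠀⠀⠀⠀⠀⠀⠀⠀
⠿⠿⠀⠀⠀⣿⠒⣿⠴⠒⠂⠴⠀⠀⠀
⠿⠿⠀⠀⠀⠒⠒⠂⠒⠴⠴⠴⠀⠀⠀
⠿⠿⠀⠀⠀⠴⠂⣿⠒⠒⠒⠒⠀⠀⠀
⠿⠿⠀⠀⠀⣿⠂⠒⠴⣿⠒⠒⠀⠀⠀
⠿⠿⠀⠀⠀⠒⣿⣾⠒⣿⠂⠿⠀⠀⠀
⠿⠿⠀⠀⠀⠒⠿⠿⠒⠂⠒⣿⠀⠀⠀
⠿⠿⠀⠀⠀⣿⠒⠒⣿⣿⠒⠒⠀⠀⠀
⠿⠿⠀⠀⠀⠀⠀⠀⠀⠀⠀⠀⠀⠀⠀
⠿⠿⠀⠀⠀⠀⠀⠀⠀⠀⠀⠀⠀⠀⠀
⠿⠿⠀⠀⠀⠀⠀⠀⠀⠀⠀⠀⠀⠀⠀
⠿⠿⠀⠀⠀⠀⠀⠀⠀⠀⠀⠀⠀⠀⠀
⠿⠿⠀⠀⠀⠀⠀⠀⠀⠀⠀⠀⠀⠀⠀

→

⠿⠀⠀⠀⠀⠀⠀⠀⠀⠀⠀⠀⠀⠀⠀
⠿⠀⠀⠀⠀⠀⠀⠀⠀⠀⠀⠀⠀⠀⠀
⠿⠀⠀⠀⠀⠀⠀⠀⠀⠀⠀⠀⠀⠀⠀
⠿⠀⠀⠀⣿⠒⣿⠴⠒⠂⠴⠀⠀⠀⠀
⠿⠀⠀⠀⠒⠒⠂⠒⠴⠴⠴⠀⠀⠀⠀
⠿⠀⠀⠀⠴⠂⣿⠒⠒⠒⠒⠀⠀⠀⠀
⠿⠀⠀⠀⣿⠂⠒⠴⣿⠒⠒⠀⠀⠀⠀
⠿⠀⠀⠀⠒⣿⠒⣾⣿⠂⠿⠀⠀⠀⠀
⠿⠀⠀⠀⠒⠿⠿⠒⠂⠒⣿⠀⠀⠀⠀
⠿⠀⠀⠀⣿⠒⠒⣿⣿⠒⠒⠀⠀⠀⠀
⠿⠀⠀⠀⠀⠀⠀⠀⠀⠀⠀⠀⠀⠀⠀
⠿⠀⠀⠀⠀⠀⠀⠀⠀⠀⠀⠀⠀⠀⠀
⠿⠀⠀⠀⠀⠀⠀⠀⠀⠀⠀⠀⠀⠀⠀
⠿⠀⠀⠀⠀⠀⠀⠀⠀⠀⠀⠀⠀⠀⠀
⠿⠀⠀⠀⠀⠀⠀⠀⠀⠀⠀⠀⠀⠀⠀

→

⠀⠀⠀⠀⠀⠀⠀⠀⠀⠀⠀⠀⠀⠀⠀
⠀⠀⠀⠀⠀⠀⠀⠀⠀⠀⠀⠀⠀⠀⠀
⠀⠀⠀⠀⠀⠀⠀⠀⠀⠀⠀⠀⠀⠀⠀
⠀⠀⠀⣿⠒⣿⠴⠒⠂⠴⠀⠀⠀⠀⠀
⠀⠀⠀⠒⠒⠂⠒⠴⠴⠴⠀⠀⠀⠀⠀
⠀⠀⠀⠴⠂⣿⠒⠒⠒⠒⠀⠀⠀⠀⠀
⠀⠀⠀⣿⠂⠒⠴⣿⠒⠒⠀⠀⠀⠀⠀
⠀⠀⠀⠒⣿⠒⠒⣾⠂⠿⠀⠀⠀⠀⠀
⠀⠀⠀⠒⠿⠿⠒⠂⠒⣿⠀⠀⠀⠀⠀
⠀⠀⠀⣿⠒⠒⣿⣿⠒⠒⠀⠀⠀⠀⠀
⠀⠀⠀⠀⠀⠀⠀⠀⠀⠀⠀⠀⠀⠀⠀
⠀⠀⠀⠀⠀⠀⠀⠀⠀⠀⠀⠀⠀⠀⠀
⠀⠀⠀⠀⠀⠀⠀⠀⠀⠀⠀⠀⠀⠀⠀
⠀⠀⠀⠀⠀⠀⠀⠀⠀⠀⠀⠀⠀⠀⠀
⠀⠀⠀⠀⠀⠀⠀⠀⠀⠀⠀⠀⠀⠀⠀

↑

⠀⠀⠀⠀⠀⠀⠀⠀⠀⠀⠀⠀⠀⠀⠀
⠀⠀⠀⠀⠀⠀⠀⠀⠀⠀⠀⠀⠀⠀⠀
⠀⠀⠀⠀⠀⠀⠀⠀⠀⠀⠀⠀⠀⠀⠀
⠀⠀⠀⠀⠀⠀⠀⠀⠀⠀⠀⠀⠀⠀⠀
⠀⠀⠀⣿⠒⣿⠴⠒⠂⠴⠀⠀⠀⠀⠀
⠀⠀⠀⠒⠒⠂⠒⠴⠴⠴⠀⠀⠀⠀⠀
⠀⠀⠀⠴⠂⣿⠒⠒⠒⠒⠀⠀⠀⠀⠀
⠀⠀⠀⣿⠂⠒⠴⣾⠒⠒⠀⠀⠀⠀⠀
⠀⠀⠀⠒⣿⠒⠒⣿⠂⠿⠀⠀⠀⠀⠀
⠀⠀⠀⠒⠿⠿⠒⠂⠒⣿⠀⠀⠀⠀⠀
⠀⠀⠀⣿⠒⠒⣿⣿⠒⠒⠀⠀⠀⠀⠀
⠀⠀⠀⠀⠀⠀⠀⠀⠀⠀⠀⠀⠀⠀⠀
⠀⠀⠀⠀⠀⠀⠀⠀⠀⠀⠀⠀⠀⠀⠀
⠀⠀⠀⠀⠀⠀⠀⠀⠀⠀⠀⠀⠀⠀⠀
⠀⠀⠀⠀⠀⠀⠀⠀⠀⠀⠀⠀⠀⠀⠀

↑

⠀⠀⠀⠀⠀⠀⠀⠀⠀⠀⠀⠀⠀⠀⠀
⠀⠀⠀⠀⠀⠀⠀⠀⠀⠀⠀⠀⠀⠀⠀
⠀⠀⠀⠀⠀⠀⠀⠀⠀⠀⠀⠀⠀⠀⠀
⠀⠀⠀⠀⠀⠀⠀⠀⠀⠀⠀⠀⠀⠀⠀
⠀⠀⠀⠀⠀⠀⠀⠀⠀⠀⠀⠀⠀⠀⠀
⠀⠀⠀⣿⠒⣿⠴⠒⠂⠴⠀⠀⠀⠀⠀
⠀⠀⠀⠒⠒⠂⠒⠴⠴⠴⠀⠀⠀⠀⠀
⠀⠀⠀⠴⠂⣿⠒⣾⠒⠒⠀⠀⠀⠀⠀
⠀⠀⠀⣿⠂⠒⠴⣿⠒⠒⠀⠀⠀⠀⠀
⠀⠀⠀⠒⣿⠒⠒⣿⠂⠿⠀⠀⠀⠀⠀
⠀⠀⠀⠒⠿⠿⠒⠂⠒⣿⠀⠀⠀⠀⠀
⠀⠀⠀⣿⠒⠒⣿⣿⠒⠒⠀⠀⠀⠀⠀
⠀⠀⠀⠀⠀⠀⠀⠀⠀⠀⠀⠀⠀⠀⠀
⠀⠀⠀⠀⠀⠀⠀⠀⠀⠀⠀⠀⠀⠀⠀
⠀⠀⠀⠀⠀⠀⠀⠀⠀⠀⠀⠀⠀⠀⠀

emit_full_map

⣿⠒⣿⠴⠒⠂⠴
⠒⠒⠂⠒⠴⠴⠴
⠴⠂⣿⠒⣾⠒⠒
⣿⠂⠒⠴⣿⠒⠒
⠒⣿⠒⠒⣿⠂⠿
⠒⠿⠿⠒⠂⠒⣿
⣿⠒⠒⣿⣿⠒⠒

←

⠿⠀⠀⠀⠀⠀⠀⠀⠀⠀⠀⠀⠀⠀⠀
⠿⠀⠀⠀⠀⠀⠀⠀⠀⠀⠀⠀⠀⠀⠀
⠿⠀⠀⠀⠀⠀⠀⠀⠀⠀⠀⠀⠀⠀⠀
⠿⠀⠀⠀⠀⠀⠀⠀⠀⠀⠀⠀⠀⠀⠀
⠿⠀⠀⠀⠀⠀⠀⠀⠀⠀⠀⠀⠀⠀⠀
⠿⠀⠀⠀⣿⠒⣿⠴⠒⠂⠴⠀⠀⠀⠀
⠿⠀⠀⠀⠒⠒⠂⠒⠴⠴⠴⠀⠀⠀⠀
⠿⠀⠀⠀⠴⠂⣿⣾⠒⠒⠒⠀⠀⠀⠀
⠿⠀⠀⠀⣿⠂⠒⠴⣿⠒⠒⠀⠀⠀⠀
⠿⠀⠀⠀⠒⣿⠒⠒⣿⠂⠿⠀⠀⠀⠀
⠿⠀⠀⠀⠒⠿⠿⠒⠂⠒⣿⠀⠀⠀⠀
⠿⠀⠀⠀⣿⠒⠒⣿⣿⠒⠒⠀⠀⠀⠀
⠿⠀⠀⠀⠀⠀⠀⠀⠀⠀⠀⠀⠀⠀⠀
⠿⠀⠀⠀⠀⠀⠀⠀⠀⠀⠀⠀⠀⠀⠀
⠿⠀⠀⠀⠀⠀⠀⠀⠀⠀⠀⠀⠀⠀⠀

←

⠿⠿⠀⠀⠀⠀⠀⠀⠀⠀⠀⠀⠀⠀⠀
⠿⠿⠀⠀⠀⠀⠀⠀⠀⠀⠀⠀⠀⠀⠀
⠿⠿⠀⠀⠀⠀⠀⠀⠀⠀⠀⠀⠀⠀⠀
⠿⠿⠀⠀⠀⠀⠀⠀⠀⠀⠀⠀⠀⠀⠀
⠿⠿⠀⠀⠀⠀⠀⠀⠀⠀⠀⠀⠀⠀⠀
⠿⠿⠀⠀⠀⣿⠒⣿⠴⠒⠂⠴⠀⠀⠀
⠿⠿⠀⠀⠀⠒⠒⠂⠒⠴⠴⠴⠀⠀⠀
⠿⠿⠀⠀⠀⠴⠂⣾⠒⠒⠒⠒⠀⠀⠀
⠿⠿⠀⠀⠀⣿⠂⠒⠴⣿⠒⠒⠀⠀⠀
⠿⠿⠀⠀⠀⠒⣿⠒⠒⣿⠂⠿⠀⠀⠀
⠿⠿⠀⠀⠀⠒⠿⠿⠒⠂⠒⣿⠀⠀⠀
⠿⠿⠀⠀⠀⣿⠒⠒⣿⣿⠒⠒⠀⠀⠀
⠿⠿⠀⠀⠀⠀⠀⠀⠀⠀⠀⠀⠀⠀⠀
⠿⠿⠀⠀⠀⠀⠀⠀⠀⠀⠀⠀⠀⠀⠀
⠿⠿⠀⠀⠀⠀⠀⠀⠀⠀⠀⠀⠀⠀⠀

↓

⠿⠿⠀⠀⠀⠀⠀⠀⠀⠀⠀⠀⠀⠀⠀
⠿⠿⠀⠀⠀⠀⠀⠀⠀⠀⠀⠀⠀⠀⠀
⠿⠿⠀⠀⠀⠀⠀⠀⠀⠀⠀⠀⠀⠀⠀
⠿⠿⠀⠀⠀⠀⠀⠀⠀⠀⠀⠀⠀⠀⠀
⠿⠿⠀⠀⠀⣿⠒⣿⠴⠒⠂⠴⠀⠀⠀
⠿⠿⠀⠀⠀⠒⠒⠂⠒⠴⠴⠴⠀⠀⠀
⠿⠿⠀⠀⠀⠴⠂⣿⠒⠒⠒⠒⠀⠀⠀
⠿⠿⠀⠀⠀⣿⠂⣾⠴⣿⠒⠒⠀⠀⠀
⠿⠿⠀⠀⠀⠒⣿⠒⠒⣿⠂⠿⠀⠀⠀
⠿⠿⠀⠀⠀⠒⠿⠿⠒⠂⠒⣿⠀⠀⠀
⠿⠿⠀⠀⠀⣿⠒⠒⣿⣿⠒⠒⠀⠀⠀
⠿⠿⠀⠀⠀⠀⠀⠀⠀⠀⠀⠀⠀⠀⠀
⠿⠿⠀⠀⠀⠀⠀⠀⠀⠀⠀⠀⠀⠀⠀
⠿⠿⠀⠀⠀⠀⠀⠀⠀⠀⠀⠀⠀⠀⠀
⠿⠿⠀⠀⠀⠀⠀⠀⠀⠀⠀⠀⠀⠀⠀

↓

⠿⠿⠀⠀⠀⠀⠀⠀⠀⠀⠀⠀⠀⠀⠀
⠿⠿⠀⠀⠀⠀⠀⠀⠀⠀⠀⠀⠀⠀⠀
⠿⠿⠀⠀⠀⠀⠀⠀⠀⠀⠀⠀⠀⠀⠀
⠿⠿⠀⠀⠀⣿⠒⣿⠴⠒⠂⠴⠀⠀⠀
⠿⠿⠀⠀⠀⠒⠒⠂⠒⠴⠴⠴⠀⠀⠀
⠿⠿⠀⠀⠀⠴⠂⣿⠒⠒⠒⠒⠀⠀⠀
⠿⠿⠀⠀⠀⣿⠂⠒⠴⣿⠒⠒⠀⠀⠀
⠿⠿⠀⠀⠀⠒⣿⣾⠒⣿⠂⠿⠀⠀⠀
⠿⠿⠀⠀⠀⠒⠿⠿⠒⠂⠒⣿⠀⠀⠀
⠿⠿⠀⠀⠀⣿⠒⠒⣿⣿⠒⠒⠀⠀⠀
⠿⠿⠀⠀⠀⠀⠀⠀⠀⠀⠀⠀⠀⠀⠀
⠿⠿⠀⠀⠀⠀⠀⠀⠀⠀⠀⠀⠀⠀⠀
⠿⠿⠀⠀⠀⠀⠀⠀⠀⠀⠀⠀⠀⠀⠀
⠿⠿⠀⠀⠀⠀⠀⠀⠀⠀⠀⠀⠀⠀⠀
⠿⠿⠀⠀⠀⠀⠀⠀⠀⠀⠀⠀⠀⠀⠀

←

⠿⠿⠿⠀⠀⠀⠀⠀⠀⠀⠀⠀⠀⠀⠀
⠿⠿⠿⠀⠀⠀⠀⠀⠀⠀⠀⠀⠀⠀⠀
⠿⠿⠿⠀⠀⠀⠀⠀⠀⠀⠀⠀⠀⠀⠀
⠿⠿⠿⠀⠀⠀⣿⠒⣿⠴⠒⠂⠴⠀⠀
⠿⠿⠿⠀⠀⠀⠒⠒⠂⠒⠴⠴⠴⠀⠀
⠿⠿⠿⠀⠀⣿⠴⠂⣿⠒⠒⠒⠒⠀⠀
⠿⠿⠿⠀⠀⠒⣿⠂⠒⠴⣿⠒⠒⠀⠀
⠿⠿⠿⠀⠀⠴⠒⣾⠒⠒⣿⠂⠿⠀⠀
⠿⠿⠿⠀⠀⠿⠒⠿⠿⠒⠂⠒⣿⠀⠀
⠿⠿⠿⠀⠀⠴⣿⠒⠒⣿⣿⠒⠒⠀⠀
⠿⠿⠿⠀⠀⠀⠀⠀⠀⠀⠀⠀⠀⠀⠀
⠿⠿⠿⠀⠀⠀⠀⠀⠀⠀⠀⠀⠀⠀⠀
⠿⠿⠿⠀⠀⠀⠀⠀⠀⠀⠀⠀⠀⠀⠀
⠿⠿⠿⠀⠀⠀⠀⠀⠀⠀⠀⠀⠀⠀⠀
⠿⠿⠿⠀⠀⠀⠀⠀⠀⠀⠀⠀⠀⠀⠀

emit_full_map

⠀⣿⠒⣿⠴⠒⠂⠴
⠀⠒⠒⠂⠒⠴⠴⠴
⣿⠴⠂⣿⠒⠒⠒⠒
⠒⣿⠂⠒⠴⣿⠒⠒
⠴⠒⣾⠒⠒⣿⠂⠿
⠿⠒⠿⠿⠒⠂⠒⣿
⠴⣿⠒⠒⣿⣿⠒⠒
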